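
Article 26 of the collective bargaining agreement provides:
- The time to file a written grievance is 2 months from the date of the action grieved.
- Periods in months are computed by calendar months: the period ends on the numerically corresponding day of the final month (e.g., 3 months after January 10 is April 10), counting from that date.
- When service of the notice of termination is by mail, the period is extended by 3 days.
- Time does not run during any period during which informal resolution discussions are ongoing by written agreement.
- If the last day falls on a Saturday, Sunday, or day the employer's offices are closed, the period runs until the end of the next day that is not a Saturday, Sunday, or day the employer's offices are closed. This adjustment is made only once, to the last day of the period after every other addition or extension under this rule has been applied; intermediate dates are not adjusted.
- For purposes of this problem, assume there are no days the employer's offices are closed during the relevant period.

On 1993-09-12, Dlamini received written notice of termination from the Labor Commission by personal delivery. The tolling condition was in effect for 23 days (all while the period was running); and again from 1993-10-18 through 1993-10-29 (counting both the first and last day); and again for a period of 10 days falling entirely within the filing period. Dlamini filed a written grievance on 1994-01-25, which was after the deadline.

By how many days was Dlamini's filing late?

2 months after 1993-09-12 is November 12, 1993.
Service was not by mail, so no mail extension applies.
Tolling adds 23 days: November 12, 1993 + 23 days = December 5, 1993.
From October 18, 1993 through October 29, 1993 inclusive is 12 days; tolling adds 12 days: December 5, 1993 + 12 days = December 17, 1993.
Tolling adds 10 days: December 17, 1993 + 10 days = December 27, 1993.
December 27, 1993 is a Monday and not a day the employer's offices are closed, so no extension applies.
The deadline is December 27, 1993; from December 27, 1993 to January 25, 1994 is 29 days.

29 days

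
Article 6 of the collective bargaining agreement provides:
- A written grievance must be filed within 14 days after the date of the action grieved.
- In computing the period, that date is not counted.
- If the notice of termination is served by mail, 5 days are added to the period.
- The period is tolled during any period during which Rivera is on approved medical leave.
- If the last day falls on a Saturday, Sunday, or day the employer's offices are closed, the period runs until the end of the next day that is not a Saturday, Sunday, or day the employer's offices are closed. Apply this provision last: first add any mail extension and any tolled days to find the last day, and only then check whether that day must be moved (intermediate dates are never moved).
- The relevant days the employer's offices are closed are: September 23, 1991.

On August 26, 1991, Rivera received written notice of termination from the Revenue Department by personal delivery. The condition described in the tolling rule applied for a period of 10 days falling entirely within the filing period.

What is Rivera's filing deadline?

14 days after August 26, 1991 is September 9, 1991.
Service was not by mail, so no mail extension applies.
Tolling adds 10 days: September 9, 1991 + 10 days = September 19, 1991.
September 19, 1991 is a Thursday and not a day the employer's offices are closed, so no extension applies.

September 19, 1991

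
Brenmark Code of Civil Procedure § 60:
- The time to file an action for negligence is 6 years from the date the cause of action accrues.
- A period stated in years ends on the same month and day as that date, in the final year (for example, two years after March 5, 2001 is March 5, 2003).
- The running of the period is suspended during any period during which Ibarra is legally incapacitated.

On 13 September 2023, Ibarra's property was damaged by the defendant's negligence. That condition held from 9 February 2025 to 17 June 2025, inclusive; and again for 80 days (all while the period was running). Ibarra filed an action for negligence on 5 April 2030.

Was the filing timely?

6 years after 13 September 2023 is September 13, 2029.
From February 9, 2025 through June 17, 2025 inclusive is 129 days; tolling adds 129 days: September 13, 2029 + 129 days = January 20, 2030.
Tolling adds 80 days: January 20, 2030 + 80 days = April 10, 2030.
The deadline is April 10, 2030; the filing on April 5, 2030 is on or before that date.

Yes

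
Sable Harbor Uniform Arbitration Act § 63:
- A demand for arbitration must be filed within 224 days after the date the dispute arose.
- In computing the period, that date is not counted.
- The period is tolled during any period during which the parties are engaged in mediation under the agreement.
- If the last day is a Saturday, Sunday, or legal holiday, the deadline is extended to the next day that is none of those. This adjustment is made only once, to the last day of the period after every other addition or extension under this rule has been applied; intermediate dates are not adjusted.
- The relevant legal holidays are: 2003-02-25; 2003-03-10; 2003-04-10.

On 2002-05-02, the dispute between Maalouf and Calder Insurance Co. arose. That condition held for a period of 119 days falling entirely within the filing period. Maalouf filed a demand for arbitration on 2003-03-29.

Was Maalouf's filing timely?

Yes

224 days after 2002-05-02 is December 12, 2002.
Tolling adds 119 days: December 12, 2002 + 119 days = April 10, 2003.
April 10, 2003 is a listed holiday. The next qualifying day is April 11, 2003.
The deadline is April 11, 2003; the filing on March 29, 2003 is on or before that date.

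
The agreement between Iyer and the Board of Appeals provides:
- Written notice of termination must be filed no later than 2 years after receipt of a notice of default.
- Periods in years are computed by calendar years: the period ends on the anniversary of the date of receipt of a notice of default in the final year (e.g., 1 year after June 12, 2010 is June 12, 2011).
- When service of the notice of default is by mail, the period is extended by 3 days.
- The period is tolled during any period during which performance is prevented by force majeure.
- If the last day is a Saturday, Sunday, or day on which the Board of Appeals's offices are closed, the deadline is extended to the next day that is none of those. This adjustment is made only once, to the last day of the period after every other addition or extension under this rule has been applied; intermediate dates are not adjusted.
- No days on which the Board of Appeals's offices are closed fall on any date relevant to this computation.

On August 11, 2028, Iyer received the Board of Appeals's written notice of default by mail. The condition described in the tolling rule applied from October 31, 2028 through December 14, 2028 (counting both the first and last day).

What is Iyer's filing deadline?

2 years after August 11, 2028 is August 11, 2030.
Service was by mail, adding 3 days: August 11, 2030 + 3 days = August 14, 2030.
From October 31, 2028 through December 14, 2028 inclusive is 45 days; tolling adds 45 days: August 14, 2030 + 45 days = September 28, 2030.
September 28, 2030 is Saturday; September 29, 2030 is Sunday. The next qualifying day is September 30, 2030.

September 30, 2030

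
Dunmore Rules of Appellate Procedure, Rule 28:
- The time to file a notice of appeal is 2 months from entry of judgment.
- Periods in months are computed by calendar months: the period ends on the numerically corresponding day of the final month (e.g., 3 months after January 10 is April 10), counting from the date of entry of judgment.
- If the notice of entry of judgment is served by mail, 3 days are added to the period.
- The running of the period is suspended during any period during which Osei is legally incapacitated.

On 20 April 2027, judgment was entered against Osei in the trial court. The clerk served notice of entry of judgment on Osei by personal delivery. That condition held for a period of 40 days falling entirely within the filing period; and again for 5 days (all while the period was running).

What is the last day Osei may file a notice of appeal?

2 months after 20 April 2027 is June 20, 2027.
Service was not by mail, so no mail extension applies.
Tolling adds 40 days: June 20, 2027 + 40 days = July 30, 2027.
Tolling adds 5 days: July 30, 2027 + 5 days = August 4, 2027.

August 4, 2027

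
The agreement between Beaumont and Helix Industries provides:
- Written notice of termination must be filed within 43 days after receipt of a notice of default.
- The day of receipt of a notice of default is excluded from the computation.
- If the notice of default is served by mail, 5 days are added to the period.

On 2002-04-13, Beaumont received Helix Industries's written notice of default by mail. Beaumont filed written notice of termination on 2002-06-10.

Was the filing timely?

43 days after 2002-04-13 is May 26, 2002.
Service was by mail, adding 5 days: May 26, 2002 + 5 days = May 31, 2002.
The deadline is May 31, 2002; the filing on June 10, 2002 is after that date.

No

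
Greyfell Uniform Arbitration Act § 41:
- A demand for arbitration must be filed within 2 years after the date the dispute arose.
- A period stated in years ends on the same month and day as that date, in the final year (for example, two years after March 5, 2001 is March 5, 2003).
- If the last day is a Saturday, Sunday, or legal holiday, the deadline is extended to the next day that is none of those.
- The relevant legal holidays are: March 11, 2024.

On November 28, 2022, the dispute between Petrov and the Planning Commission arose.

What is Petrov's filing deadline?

2 years after November 28, 2022 is November 28, 2024.
November 28, 2024 is a Thursday and not a legal holiday, so no extension applies.

November 28, 2024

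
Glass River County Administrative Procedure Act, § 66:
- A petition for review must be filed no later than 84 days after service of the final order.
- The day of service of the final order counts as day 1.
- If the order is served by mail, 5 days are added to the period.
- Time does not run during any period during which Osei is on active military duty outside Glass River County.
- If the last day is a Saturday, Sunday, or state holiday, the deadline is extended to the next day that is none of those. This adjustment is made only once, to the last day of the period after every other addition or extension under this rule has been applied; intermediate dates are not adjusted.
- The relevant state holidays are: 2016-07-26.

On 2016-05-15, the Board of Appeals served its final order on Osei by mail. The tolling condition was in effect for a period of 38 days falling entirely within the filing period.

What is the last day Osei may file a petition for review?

September 19, 2016

Counting 2016-05-15 as day 1, day 84 is August 6, 2016.
Service was by mail, adding 5 days: August 6, 2016 + 5 days = August 11, 2016.
Tolling adds 38 days: August 11, 2016 + 38 days = September 18, 2016.
September 18, 2016 is Sunday. The next qualifying day is September 19, 2016.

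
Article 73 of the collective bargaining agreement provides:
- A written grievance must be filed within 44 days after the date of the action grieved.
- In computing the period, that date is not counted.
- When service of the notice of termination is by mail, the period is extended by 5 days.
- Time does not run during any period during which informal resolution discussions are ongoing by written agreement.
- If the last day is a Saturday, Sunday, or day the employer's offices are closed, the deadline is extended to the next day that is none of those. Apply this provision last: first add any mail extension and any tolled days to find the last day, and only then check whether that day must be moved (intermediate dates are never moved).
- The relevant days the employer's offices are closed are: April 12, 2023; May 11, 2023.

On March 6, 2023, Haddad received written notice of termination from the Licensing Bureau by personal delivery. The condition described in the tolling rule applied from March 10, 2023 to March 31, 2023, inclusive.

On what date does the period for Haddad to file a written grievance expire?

May 12, 2023

44 days after March 6, 2023 is April 19, 2023.
Service was not by mail, so no mail extension applies.
From March 10, 2023 through March 31, 2023 inclusive is 22 days; tolling adds 22 days: April 19, 2023 + 22 days = May 11, 2023.
May 11, 2023 is a listed holiday. The next qualifying day is May 12, 2023.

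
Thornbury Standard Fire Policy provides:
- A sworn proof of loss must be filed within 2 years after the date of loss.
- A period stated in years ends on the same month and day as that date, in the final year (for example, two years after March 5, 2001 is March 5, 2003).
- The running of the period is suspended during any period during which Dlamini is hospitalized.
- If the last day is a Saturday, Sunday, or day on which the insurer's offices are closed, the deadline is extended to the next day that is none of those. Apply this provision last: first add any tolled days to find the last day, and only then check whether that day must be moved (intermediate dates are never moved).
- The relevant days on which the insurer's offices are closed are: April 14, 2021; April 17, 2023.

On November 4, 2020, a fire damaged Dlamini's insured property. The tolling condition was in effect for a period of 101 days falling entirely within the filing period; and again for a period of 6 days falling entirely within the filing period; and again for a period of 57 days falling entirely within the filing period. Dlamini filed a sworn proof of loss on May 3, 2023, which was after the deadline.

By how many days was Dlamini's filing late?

15 days

2 years after November 4, 2020 is November 4, 2022.
Tolling adds 101 days: November 4, 2022 + 101 days = February 13, 2023.
Tolling adds 6 days: February 13, 2023 + 6 days = February 19, 2023.
Tolling adds 57 days: February 19, 2023 + 57 days = April 17, 2023.
April 17, 2023 is a listed holiday. The next qualifying day is April 18, 2023.
The deadline is April 18, 2023; from April 18, 2023 to May 3, 2023 is 15 days.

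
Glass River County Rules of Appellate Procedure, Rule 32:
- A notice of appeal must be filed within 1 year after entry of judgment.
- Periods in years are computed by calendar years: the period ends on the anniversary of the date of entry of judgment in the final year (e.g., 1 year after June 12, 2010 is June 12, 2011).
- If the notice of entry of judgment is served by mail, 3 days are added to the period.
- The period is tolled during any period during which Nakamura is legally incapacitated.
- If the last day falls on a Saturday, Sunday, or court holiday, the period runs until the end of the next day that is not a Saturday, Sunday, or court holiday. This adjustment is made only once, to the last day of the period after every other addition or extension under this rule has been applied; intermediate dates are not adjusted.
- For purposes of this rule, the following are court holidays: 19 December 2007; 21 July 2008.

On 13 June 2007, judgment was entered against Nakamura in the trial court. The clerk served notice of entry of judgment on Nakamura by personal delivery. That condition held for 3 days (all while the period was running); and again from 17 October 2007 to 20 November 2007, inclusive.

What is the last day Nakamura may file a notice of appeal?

1 year after 13 June 2007 is June 13, 2008.
Service was not by mail, so no mail extension applies.
Tolling adds 3 days: June 13, 2008 + 3 days = June 16, 2008.
From October 17, 2007 through November 20, 2007 inclusive is 35 days; tolling adds 35 days: June 16, 2008 + 35 days = July 21, 2008.
July 21, 2008 is a listed holiday. The next qualifying day is July 22, 2008.

July 22, 2008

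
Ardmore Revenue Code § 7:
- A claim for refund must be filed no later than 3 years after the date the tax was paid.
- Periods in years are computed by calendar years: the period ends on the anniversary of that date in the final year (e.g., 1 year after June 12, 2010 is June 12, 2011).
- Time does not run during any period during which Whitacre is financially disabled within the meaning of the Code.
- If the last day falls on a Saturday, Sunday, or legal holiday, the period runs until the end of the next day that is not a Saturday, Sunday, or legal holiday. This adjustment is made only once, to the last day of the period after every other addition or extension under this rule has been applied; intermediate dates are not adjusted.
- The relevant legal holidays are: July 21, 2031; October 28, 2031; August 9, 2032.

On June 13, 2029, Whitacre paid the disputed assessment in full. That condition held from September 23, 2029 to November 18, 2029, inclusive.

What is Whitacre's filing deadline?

3 years after June 13, 2029 is June 13, 2032.
From September 23, 2029 through November 18, 2029 inclusive is 57 days; tolling adds 57 days: June 13, 2032 + 57 days = August 9, 2032.
August 9, 2032 is a listed holiday. The next qualifying day is August 10, 2032.

August 10, 2032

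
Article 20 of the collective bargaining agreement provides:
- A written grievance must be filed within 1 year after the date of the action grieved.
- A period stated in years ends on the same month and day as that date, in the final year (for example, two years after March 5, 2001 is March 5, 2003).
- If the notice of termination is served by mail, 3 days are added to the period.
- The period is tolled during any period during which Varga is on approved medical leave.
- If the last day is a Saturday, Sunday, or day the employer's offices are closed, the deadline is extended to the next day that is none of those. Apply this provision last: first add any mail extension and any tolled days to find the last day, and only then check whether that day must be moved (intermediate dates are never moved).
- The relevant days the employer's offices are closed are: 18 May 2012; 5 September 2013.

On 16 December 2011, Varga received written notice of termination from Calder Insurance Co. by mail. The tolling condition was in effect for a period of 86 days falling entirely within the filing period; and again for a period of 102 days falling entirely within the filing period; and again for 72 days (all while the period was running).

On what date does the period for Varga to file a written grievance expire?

1 year after 16 December 2011 is December 16, 2012.
Service was by mail, adding 3 days: December 16, 2012 + 3 days = December 19, 2012.
Tolling adds 86 days: December 19, 2012 + 86 days = March 15, 2013.
Tolling adds 102 days: March 15, 2013 + 102 days = June 25, 2013.
Tolling adds 72 days: June 25, 2013 + 72 days = September 5, 2013.
September 5, 2013 is a listed holiday. The next qualifying day is September 6, 2013.

September 6, 2013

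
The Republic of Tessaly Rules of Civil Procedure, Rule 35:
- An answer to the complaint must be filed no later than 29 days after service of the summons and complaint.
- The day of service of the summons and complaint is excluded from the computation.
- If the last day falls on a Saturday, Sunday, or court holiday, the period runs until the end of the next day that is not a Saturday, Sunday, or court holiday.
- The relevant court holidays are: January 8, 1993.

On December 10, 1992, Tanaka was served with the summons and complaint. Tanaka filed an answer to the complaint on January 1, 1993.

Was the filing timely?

29 days after December 10, 1992 is January 8, 1993.
January 8, 1993 is a listed holiday; January 9, 1993 is Saturday; January 10, 1993 is Sunday. The next qualifying day is January 11, 1993.
The deadline is January 11, 1993; the filing on January 1, 1993 is on or before that date.

Yes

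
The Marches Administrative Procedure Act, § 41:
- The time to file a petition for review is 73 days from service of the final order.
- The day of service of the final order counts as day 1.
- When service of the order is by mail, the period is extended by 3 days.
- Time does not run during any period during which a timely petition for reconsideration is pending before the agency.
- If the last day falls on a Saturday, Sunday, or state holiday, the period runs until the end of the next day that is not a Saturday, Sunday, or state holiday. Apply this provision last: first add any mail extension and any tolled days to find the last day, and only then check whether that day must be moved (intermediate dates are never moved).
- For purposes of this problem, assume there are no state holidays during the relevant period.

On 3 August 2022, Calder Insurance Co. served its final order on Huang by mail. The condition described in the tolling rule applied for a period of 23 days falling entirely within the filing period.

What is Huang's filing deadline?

Counting 3 August 2022 as day 1, day 73 is October 14, 2022.
Service was by mail, adding 3 days: October 14, 2022 + 3 days = October 17, 2022.
Tolling adds 23 days: October 17, 2022 + 23 days = November 9, 2022.
November 9, 2022 is a Wednesday and not a state holiday, so no extension applies.

November 9, 2022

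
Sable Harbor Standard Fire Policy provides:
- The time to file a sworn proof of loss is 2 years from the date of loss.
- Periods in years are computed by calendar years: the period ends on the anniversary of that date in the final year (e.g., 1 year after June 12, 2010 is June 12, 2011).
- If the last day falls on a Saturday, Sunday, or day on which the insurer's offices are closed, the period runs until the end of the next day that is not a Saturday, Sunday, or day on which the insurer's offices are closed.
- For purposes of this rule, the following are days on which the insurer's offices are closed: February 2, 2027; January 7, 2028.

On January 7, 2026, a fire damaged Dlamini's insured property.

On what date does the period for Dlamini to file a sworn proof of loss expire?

January 10, 2028

2 years after January 7, 2026 is January 7, 2028.
January 7, 2028 is a listed holiday; January 8, 2028 is Saturday; January 9, 2028 is Sunday. The next qualifying day is January 10, 2028.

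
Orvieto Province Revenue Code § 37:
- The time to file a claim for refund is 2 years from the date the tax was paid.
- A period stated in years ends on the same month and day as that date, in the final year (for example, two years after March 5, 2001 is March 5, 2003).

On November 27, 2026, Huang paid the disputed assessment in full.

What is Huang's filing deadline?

2 years after November 27, 2026 is November 27, 2028.

November 27, 2028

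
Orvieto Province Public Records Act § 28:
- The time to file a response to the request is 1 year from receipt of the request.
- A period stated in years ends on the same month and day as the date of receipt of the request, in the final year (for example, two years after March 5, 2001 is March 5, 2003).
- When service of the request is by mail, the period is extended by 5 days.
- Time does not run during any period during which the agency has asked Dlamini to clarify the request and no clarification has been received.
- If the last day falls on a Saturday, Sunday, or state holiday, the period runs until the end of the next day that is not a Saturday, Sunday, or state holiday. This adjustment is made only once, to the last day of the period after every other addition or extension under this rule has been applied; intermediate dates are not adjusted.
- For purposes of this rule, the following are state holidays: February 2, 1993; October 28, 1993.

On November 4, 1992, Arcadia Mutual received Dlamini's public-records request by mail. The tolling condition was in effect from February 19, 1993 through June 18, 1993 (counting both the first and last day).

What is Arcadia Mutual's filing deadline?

1 year after November 4, 1992 is November 4, 1993.
Service was by mail, adding 5 days: November 4, 1993 + 5 days = November 9, 1993.
From February 19, 1993 through June 18, 1993 inclusive is 120 days; tolling adds 120 days: November 9, 1993 + 120 days = March 9, 1994.
March 9, 1994 is a Wednesday and not a state holiday, so no extension applies.

March 9, 1994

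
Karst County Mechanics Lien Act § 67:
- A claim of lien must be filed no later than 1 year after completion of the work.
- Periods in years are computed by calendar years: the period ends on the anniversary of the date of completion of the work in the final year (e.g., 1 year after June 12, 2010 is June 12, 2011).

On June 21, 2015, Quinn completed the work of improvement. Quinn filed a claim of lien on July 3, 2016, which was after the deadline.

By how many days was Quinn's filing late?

12 days

1 year after June 21, 2015 is June 21, 2016.
The deadline is June 21, 2016; from June 21, 2016 to July 3, 2016 is 12 days.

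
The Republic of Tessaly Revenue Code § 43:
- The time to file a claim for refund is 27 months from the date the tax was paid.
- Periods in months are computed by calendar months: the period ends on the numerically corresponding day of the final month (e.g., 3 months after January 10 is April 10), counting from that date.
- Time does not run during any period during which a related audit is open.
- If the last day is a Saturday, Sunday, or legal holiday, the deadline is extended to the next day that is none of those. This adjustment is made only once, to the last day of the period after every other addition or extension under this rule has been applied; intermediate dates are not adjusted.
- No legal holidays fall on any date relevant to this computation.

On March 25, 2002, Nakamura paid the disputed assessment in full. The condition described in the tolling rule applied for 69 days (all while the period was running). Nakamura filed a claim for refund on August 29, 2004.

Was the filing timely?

Yes

27 months after March 25, 2002 is June 25, 2004.
Tolling adds 69 days: June 25, 2004 + 69 days = September 2, 2004.
September 2, 2004 is a Thursday and not a legal holiday, so no extension applies.
The deadline is September 2, 2004; the filing on August 29, 2004 is on or before that date.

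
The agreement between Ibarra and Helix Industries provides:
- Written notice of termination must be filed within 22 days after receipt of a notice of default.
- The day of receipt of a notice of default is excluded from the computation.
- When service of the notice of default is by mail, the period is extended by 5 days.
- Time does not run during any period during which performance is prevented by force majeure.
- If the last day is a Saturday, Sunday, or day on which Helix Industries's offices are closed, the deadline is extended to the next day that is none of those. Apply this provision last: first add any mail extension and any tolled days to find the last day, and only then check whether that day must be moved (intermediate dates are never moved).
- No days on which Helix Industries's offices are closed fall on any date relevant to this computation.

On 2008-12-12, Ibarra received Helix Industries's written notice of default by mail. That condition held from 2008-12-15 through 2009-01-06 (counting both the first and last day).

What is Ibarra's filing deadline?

February 2, 2009

22 days after 2008-12-12 is January 3, 2009.
Service was by mail, adding 5 days: January 3, 2009 + 5 days = January 8, 2009.
From December 15, 2008 through January 6, 2009 inclusive is 23 days; tolling adds 23 days: January 8, 2009 + 23 days = January 31, 2009.
January 31, 2009 is Saturday; February 1, 2009 is Sunday. The next qualifying day is February 2, 2009.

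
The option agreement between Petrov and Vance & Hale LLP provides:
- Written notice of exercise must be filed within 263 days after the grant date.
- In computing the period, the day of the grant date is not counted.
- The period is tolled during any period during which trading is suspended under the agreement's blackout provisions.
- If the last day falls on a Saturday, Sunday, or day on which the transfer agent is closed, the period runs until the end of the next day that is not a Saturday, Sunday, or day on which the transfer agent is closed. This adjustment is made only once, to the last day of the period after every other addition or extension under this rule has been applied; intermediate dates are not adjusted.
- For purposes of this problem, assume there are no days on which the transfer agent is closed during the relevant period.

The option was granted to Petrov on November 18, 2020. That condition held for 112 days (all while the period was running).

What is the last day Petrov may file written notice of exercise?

November 29, 2021

263 days after November 18, 2020 is August 8, 2021.
Tolling adds 112 days: August 8, 2021 + 112 days = November 28, 2021.
November 28, 2021 is Sunday. The next qualifying day is November 29, 2021.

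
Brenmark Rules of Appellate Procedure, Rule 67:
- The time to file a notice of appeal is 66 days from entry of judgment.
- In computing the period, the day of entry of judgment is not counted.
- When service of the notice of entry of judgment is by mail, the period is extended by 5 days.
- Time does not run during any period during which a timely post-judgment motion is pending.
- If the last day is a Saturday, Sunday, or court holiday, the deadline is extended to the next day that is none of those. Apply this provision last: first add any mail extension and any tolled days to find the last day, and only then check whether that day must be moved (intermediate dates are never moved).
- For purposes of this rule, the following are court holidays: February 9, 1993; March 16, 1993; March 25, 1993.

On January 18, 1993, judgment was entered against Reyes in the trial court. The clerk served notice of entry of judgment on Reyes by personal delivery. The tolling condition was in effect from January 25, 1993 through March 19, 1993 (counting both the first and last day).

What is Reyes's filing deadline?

May 18, 1993

66 days after January 18, 1993 is March 25, 1993.
Service was not by mail, so no mail extension applies.
From January 25, 1993 through March 19, 1993 inclusive is 54 days; tolling adds 54 days: March 25, 1993 + 54 days = May 18, 1993.
May 18, 1993 is a Tuesday and not a court holiday, so no extension applies.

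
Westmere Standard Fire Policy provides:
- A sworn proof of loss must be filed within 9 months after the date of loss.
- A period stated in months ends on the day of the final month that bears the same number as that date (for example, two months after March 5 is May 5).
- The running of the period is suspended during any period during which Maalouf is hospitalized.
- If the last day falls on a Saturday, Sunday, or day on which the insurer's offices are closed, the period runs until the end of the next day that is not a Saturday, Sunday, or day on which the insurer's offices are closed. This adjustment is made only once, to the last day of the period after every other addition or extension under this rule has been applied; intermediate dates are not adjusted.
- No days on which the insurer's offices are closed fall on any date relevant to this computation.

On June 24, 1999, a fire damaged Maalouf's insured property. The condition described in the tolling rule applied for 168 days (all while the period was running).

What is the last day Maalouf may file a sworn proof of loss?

9 months after June 24, 1999 is March 24, 2000.
Tolling adds 168 days: March 24, 2000 + 168 days = September 8, 2000.
September 8, 2000 is a Friday and not a day on which the insurer's offices are closed, so no extension applies.

September 8, 2000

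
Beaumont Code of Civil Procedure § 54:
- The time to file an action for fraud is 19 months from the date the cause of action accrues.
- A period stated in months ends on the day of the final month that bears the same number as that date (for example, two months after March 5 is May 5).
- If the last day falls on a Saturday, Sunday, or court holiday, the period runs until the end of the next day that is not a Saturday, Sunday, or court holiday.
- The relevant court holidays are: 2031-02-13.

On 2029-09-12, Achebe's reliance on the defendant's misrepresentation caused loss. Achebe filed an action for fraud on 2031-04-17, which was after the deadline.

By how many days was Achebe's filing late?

3 days

19 months after 2029-09-12 is April 12, 2031.
April 12, 2031 is Saturday; April 13, 2031 is Sunday. The next qualifying day is April 14, 2031.
The deadline is April 14, 2031; from April 14, 2031 to April 17, 2031 is 3 days.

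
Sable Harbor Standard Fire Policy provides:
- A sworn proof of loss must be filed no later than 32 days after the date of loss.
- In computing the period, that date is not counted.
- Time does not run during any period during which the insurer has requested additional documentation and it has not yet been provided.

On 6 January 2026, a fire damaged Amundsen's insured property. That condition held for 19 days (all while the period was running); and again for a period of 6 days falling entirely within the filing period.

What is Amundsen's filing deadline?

32 days after 6 January 2026 is February 7, 2026.
Tolling adds 19 days: February 7, 2026 + 19 days = February 26, 2026.
Tolling adds 6 days: February 26, 2026 + 6 days = March 4, 2026.

March 4, 2026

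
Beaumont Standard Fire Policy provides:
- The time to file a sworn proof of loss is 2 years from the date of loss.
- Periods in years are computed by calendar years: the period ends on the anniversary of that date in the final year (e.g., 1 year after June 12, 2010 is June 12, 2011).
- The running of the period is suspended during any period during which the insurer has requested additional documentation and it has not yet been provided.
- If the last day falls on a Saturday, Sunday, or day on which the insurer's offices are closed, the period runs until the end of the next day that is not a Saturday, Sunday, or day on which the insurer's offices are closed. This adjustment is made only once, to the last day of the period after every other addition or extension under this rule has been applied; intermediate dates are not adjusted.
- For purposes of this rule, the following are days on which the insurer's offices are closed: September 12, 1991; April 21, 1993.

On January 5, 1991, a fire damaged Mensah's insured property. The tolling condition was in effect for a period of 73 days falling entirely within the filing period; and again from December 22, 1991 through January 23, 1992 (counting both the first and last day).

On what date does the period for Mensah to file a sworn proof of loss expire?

April 22, 1993

2 years after January 5, 1991 is January 5, 1993.
Tolling adds 73 days: January 5, 1993 + 73 days = March 19, 1993.
From December 22, 1991 through January 23, 1992 inclusive is 33 days; tolling adds 33 days: March 19, 1993 + 33 days = April 21, 1993.
April 21, 1993 is a listed holiday. The next qualifying day is April 22, 1993.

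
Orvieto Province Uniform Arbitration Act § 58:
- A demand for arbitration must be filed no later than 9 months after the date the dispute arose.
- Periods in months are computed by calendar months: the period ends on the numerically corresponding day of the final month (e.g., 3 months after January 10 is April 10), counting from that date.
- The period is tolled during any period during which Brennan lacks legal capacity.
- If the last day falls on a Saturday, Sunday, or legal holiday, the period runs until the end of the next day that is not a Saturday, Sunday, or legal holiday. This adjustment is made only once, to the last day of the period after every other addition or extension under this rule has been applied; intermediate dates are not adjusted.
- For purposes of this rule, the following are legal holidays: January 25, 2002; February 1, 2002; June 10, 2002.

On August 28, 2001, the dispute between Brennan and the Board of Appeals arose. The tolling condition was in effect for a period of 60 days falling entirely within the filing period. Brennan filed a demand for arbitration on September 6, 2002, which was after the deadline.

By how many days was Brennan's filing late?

9 months after August 28, 2001 is May 28, 2002.
Tolling adds 60 days: May 28, 2002 + 60 days = July 27, 2002.
July 27, 2002 is Saturday; July 28, 2002 is Sunday. The next qualifying day is July 29, 2002.
The deadline is July 29, 2002; from July 29, 2002 to September 6, 2002 is 39 days.

39 days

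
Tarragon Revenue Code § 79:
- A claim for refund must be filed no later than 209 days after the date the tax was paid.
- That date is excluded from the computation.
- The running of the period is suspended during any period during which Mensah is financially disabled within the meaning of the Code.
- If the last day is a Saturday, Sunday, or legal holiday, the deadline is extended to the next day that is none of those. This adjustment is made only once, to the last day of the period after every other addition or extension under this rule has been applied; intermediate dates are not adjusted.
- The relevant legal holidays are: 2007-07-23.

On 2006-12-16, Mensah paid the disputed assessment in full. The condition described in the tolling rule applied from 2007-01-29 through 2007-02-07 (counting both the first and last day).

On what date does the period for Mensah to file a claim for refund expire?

209 days after 2006-12-16 is July 13, 2007.
From January 29, 2007 through February 7, 2007 inclusive is 10 days; tolling adds 10 days: July 13, 2007 + 10 days = July 23, 2007.
July 23, 2007 is a listed holiday. The next qualifying day is July 24, 2007.

July 24, 2007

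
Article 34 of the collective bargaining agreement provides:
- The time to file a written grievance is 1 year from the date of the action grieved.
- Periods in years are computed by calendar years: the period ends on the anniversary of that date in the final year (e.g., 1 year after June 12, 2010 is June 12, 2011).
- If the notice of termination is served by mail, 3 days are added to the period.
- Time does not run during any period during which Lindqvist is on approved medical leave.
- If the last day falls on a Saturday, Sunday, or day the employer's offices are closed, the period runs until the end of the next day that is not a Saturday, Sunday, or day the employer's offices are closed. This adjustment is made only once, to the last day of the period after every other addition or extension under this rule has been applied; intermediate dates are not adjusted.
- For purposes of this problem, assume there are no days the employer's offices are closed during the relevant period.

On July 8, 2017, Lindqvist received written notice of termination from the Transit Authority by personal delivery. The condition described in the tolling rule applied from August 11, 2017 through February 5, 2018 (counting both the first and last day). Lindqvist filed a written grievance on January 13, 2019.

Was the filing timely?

No

1 year after July 8, 2017 is July 8, 2018.
Service was not by mail, so no mail extension applies.
From August 11, 2017 through February 5, 2018 inclusive is 179 days; tolling adds 179 days: July 8, 2018 + 179 days = January 3, 2019.
January 3, 2019 is a Thursday and not a day the employer's offices are closed, so no extension applies.
The deadline is January 3, 2019; the filing on January 13, 2019 is after that date.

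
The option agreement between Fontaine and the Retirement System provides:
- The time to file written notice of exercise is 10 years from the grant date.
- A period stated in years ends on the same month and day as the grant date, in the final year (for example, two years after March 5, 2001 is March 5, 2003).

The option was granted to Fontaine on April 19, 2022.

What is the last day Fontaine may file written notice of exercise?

April 19, 2032

10 years after April 19, 2022 is April 19, 2032.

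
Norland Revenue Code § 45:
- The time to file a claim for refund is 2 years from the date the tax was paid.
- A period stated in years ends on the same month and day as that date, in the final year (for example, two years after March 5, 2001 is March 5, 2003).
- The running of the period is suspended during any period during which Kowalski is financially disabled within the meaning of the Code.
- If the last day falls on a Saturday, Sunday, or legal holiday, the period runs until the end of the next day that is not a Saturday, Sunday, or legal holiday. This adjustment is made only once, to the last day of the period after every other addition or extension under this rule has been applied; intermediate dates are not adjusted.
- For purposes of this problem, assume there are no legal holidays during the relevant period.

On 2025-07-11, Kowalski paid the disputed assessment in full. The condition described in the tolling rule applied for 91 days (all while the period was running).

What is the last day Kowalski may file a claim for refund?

2 years after 2025-07-11 is July 11, 2027.
Tolling adds 91 days: July 11, 2027 + 91 days = October 10, 2027.
October 10, 2027 is Sunday. The next qualifying day is October 11, 2027.

October 11, 2027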